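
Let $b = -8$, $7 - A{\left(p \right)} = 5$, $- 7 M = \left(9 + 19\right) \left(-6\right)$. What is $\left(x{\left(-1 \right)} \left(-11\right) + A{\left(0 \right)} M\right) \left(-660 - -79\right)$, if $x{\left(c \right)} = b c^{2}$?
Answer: $-79016$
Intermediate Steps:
$M = 24$ ($M = - \frac{\left(9 + 19\right) \left(-6\right)}{7} = - \frac{28 \left(-6\right)}{7} = \left(- \frac{1}{7}\right) \left(-168\right) = 24$)
$A{\left(p \right)} = 2$ ($A{\left(p \right)} = 7 - 5 = 2$)
$x{\left(c \right)} = - 8 c^{2}$
$\left(x{\left(-1 \right)} \left(-11\right) + A{\left(0 \right)} M\right) \left(-660 - -79\right) = \left(- 8 \left(-1\right)^{2} \left(-11\right) + 2 \cdot 24\right) \left(-660 - -79\right) = \left(\left(-8\right) 1 \left(-11\right) + 48\right) \left(-660 + 79\right) = \left(\left(-8\right) \left(-11\right) + 48\right) \left(-581\right) = \left(88 + 48\right) \left(-581\right) = 136 \left(-581\right) = -79016$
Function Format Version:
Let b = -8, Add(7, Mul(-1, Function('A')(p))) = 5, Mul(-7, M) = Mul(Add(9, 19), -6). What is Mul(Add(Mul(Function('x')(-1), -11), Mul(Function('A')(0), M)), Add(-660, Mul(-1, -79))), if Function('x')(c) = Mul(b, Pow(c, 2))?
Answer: -79016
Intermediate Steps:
M = 24 (M = Mul(Rational(-1, 7), Mul(Add(9, 19), -6)) = Mul(Rational(-1, 7), Mul(28, -6)) = Mul(Rational(-1, 7), -168) = 24)
Function('A')(p) = 2 (Function('A')(p) = Add(7, Mul(-1, 5)) = Add(7, -5) = 2)
Function('x')(c) = Mul(-8, Pow(c, 2))
Mul(Add(Mul(Function('x')(-1), -11), Mul(Function('A')(0), M)), Add(-660, Mul(-1, -79))) = Mul(Add(Mul(Mul(-8, Pow(-1, 2)), -11), Mul(2, 24)), Add(-660, Mul(-1, -79))) = Mul(Add(Mul(Mul(-8, 1), -11), 48), Add(-660, 79)) = Mul(Add(Mul(-8, -11), 48), -581) = Mul(Add(88, 48), -581) = Mul(136, -581) = -79016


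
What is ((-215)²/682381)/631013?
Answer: 46225/430591281953 ≈ 1.0735e-7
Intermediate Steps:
((-215)²/682381)/631013 = (46225*(1/682381))*(1/631013) = (46225/682381)*(1/631013) = 46225/430591281953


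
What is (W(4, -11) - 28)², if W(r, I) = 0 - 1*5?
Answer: 1089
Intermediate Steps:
W(r, I) = -5 (W(r, I) = 0 - 5 = -5)
(W(4, -11) - 28)² = (-5 - 28)² = (-33)² = 1089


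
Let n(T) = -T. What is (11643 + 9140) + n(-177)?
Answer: 20960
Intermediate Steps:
(11643 + 9140) + n(-177) = (11643 + 9140) - 1*(-177) = 20783 + 177 = 20960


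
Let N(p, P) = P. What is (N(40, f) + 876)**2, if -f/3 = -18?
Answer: 864900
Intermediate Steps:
f = 54 (f = -3*(-18) = 54)
(N(40, f) + 876)**2 = (54 + 876)**2 = 930**2 = 864900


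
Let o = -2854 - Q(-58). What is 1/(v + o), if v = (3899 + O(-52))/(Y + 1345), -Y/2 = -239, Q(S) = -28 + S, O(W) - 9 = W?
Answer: -1823/5042208 ≈ -0.00036155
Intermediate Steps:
O(W) = 9 + W
Y = 478 (Y = -2*(-239) = 478)
v = 3856/1823 (v = (3899 + (9 - 52))/(478 + 1345) = (3899 - 43)/1823 = 3856*(1/1823) = 3856/1823 ≈ 2.1152)
o = -2768 (o = -2854 - (-28 - 58) = -2854 - 1*(-86) = -2854 + 86 = -2768)
1/(v + o) = 1/(3856/1823 - 2768) = 1/(-5042208/1823) = -1823/5042208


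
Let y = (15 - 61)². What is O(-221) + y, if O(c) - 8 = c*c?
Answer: 50965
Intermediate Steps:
O(c) = 8 + c² (O(c) = 8 + c*c = 8 + c²)
y = 2116 (y = (-46)² = 2116)
O(-221) + y = (8 + (-221)²) + 2116 = (8 + 48841) + 2116 = 48849 + 2116 = 50965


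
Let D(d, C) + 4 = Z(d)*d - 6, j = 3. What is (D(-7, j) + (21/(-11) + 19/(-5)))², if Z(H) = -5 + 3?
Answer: 8836/3025 ≈ 2.9210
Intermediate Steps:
Z(H) = -2
D(d, C) = -10 - 2*d (D(d, C) = -4 + (-2*d - 6) = -4 + (-6 - 2*d) = -10 - 2*d)
(D(-7, j) + (21/(-11) + 19/(-5)))² = ((-10 - 2*(-7)) + (21/(-11) + 19/(-5)))² = ((-10 + 14) + (21*(-1/11) + 19*(-⅕)))² = (4 + (-21/11 - 19/5))² = (4 - 314/55)² = (-94/55)² = 8836/3025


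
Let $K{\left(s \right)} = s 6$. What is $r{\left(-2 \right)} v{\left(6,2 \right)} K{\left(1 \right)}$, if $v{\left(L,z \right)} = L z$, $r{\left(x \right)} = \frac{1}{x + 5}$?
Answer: $24$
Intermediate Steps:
$K{\left(s \right)} = 6 s$
$r{\left(x \right)} = \frac{1}{5 + x}$
$r{\left(-2 \right)} v{\left(6,2 \right)} K{\left(1 \right)} = \frac{6 \cdot 2}{5 - 2} \cdot 6 \cdot 1 = \frac{1}{3} \cdot 12 \cdot 6 = 4 \cdot 6 = 24$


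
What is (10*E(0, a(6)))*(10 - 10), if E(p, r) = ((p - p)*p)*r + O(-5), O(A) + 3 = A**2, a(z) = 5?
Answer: 0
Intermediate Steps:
O(A) = -3 + A**2
E(p, r) = 22 (E(p, r) = ((p - p)*p)*r + (-3 + (-5)**2) = (0*p)*r + (-3 + 25) = 0*r + 22 = 0 + 22 = 22)
(10*E(0, a(6)))*(10 - 10) = (10*22)*(10 - 10) = 220*0 = 0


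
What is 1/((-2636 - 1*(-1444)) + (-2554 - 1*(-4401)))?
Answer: 1/655 ≈ 0.0015267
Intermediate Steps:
1/((-2636 - 1*(-1444)) + (-2554 - 1*(-4401))) = 1/((-2636 + 1444) + (-2554 + 4401)) = 1/(-1192 + 1847) = 1/655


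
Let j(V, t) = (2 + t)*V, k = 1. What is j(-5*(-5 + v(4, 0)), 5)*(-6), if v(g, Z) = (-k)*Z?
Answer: -1050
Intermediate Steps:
v(g, Z) = -Z (v(g, Z) = (-1*1)*Z = -Z)
j(V, t) = V*(2 + t)
j(-5*(-5 + v(4, 0)), 5)*(-6) = ((-5*(-5 - 1*0))*(2 + 5))*(-6) = (-5*(-5 + 0)*7)*(-6) = (-5*(-5)*7)*(-6) = (25*7)*(-6) = 175*(-6) = -1050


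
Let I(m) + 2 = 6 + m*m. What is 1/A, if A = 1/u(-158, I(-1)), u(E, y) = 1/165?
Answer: 1/165 ≈ 0.0060606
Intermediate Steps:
I(m) = 4 + m**2 (I(m) = -2 + (6 + m*m) = -2 + (6 + m**2) = 4 + m**2)
u(E, y) = 1/165
A = 165 (A = 1/(1/165) = 165)
1/A = 1/165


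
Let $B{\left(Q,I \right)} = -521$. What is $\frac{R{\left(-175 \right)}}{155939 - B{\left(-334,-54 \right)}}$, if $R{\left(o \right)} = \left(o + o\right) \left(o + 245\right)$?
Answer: $- \frac{1225}{7823} \approx -0.15659$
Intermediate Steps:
$R{\left(o \right)} = 2 o \left(245 + o\right)$
$\frac{R{\left(-175 \right)}}{155939 - B{\left(-334,-54 \right)}} = \frac{2 \left(-175\right) \left(245 - 175\right)}{155939 - -521} = \frac{2 \left(-175\right) 70}{155939 + 521} = - \frac{24500}{156460} = \left(-24500\right) \frac{1}{156460} = - \frac{1225}{7823}$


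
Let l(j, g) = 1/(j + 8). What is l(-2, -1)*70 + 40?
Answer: 155/3 ≈ 51.667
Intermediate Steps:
l(j, g) = 1/(8 + j)
l(-2, -1)*70 + 40 = 70/(8 - 2) + 40 = 70/6 + 40 = (⅙)*70 + 40 = 35/3 + 40 = 155/3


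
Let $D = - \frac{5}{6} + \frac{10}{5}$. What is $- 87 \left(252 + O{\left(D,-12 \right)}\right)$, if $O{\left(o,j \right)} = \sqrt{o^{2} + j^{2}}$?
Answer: $-21924 - \frac{29 \sqrt{5233}}{2} \approx -22973.0$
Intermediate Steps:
$D = \frac{7}{6}$ ($D = \left(-5\right) \frac{1}{6} + 10 \cdot \frac{1}{5} = - \frac{5}{6} + 2 = \frac{7}{6} \approx 1.1667$)
$O{\left(o,j \right)} = \sqrt{j^{2} + o^{2}}$
$- 87 \left(252 + O{\left(D,-12 \right)}\right) = - 87 \left(252 + \sqrt{\left(-12\right)^{2} + \left(\frac{7}{6}\right)^{2}}\right) = - 87 \left(252 + \sqrt{144 + \frac{49}{36}}\right) = - 87 \left(252 + \sqrt{\frac{5233}{36}}\right) = - 87 \left(252 + \frac{\sqrt{5233}}{6}\right) = -21924 - \frac{29 \sqrt{5233}}{2}$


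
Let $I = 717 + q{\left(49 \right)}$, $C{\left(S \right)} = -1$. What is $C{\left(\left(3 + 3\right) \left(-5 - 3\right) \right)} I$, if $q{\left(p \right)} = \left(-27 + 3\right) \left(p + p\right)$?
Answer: $1635$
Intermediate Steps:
$q{\left(p \right)} = - 48 p$ ($q{\left(p \right)} = - 24 \cdot 2 p = - 48 p$)
$I = -1635$ ($I = 717 - 2352 = -1635$)
$C{\left(\left(3 + 3\right) \left(-5 - 3\right) \right)} I = \left(-1\right) \left(-1635\right) = 1635$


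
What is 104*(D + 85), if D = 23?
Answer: 11232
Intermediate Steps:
104*(D + 85) = 104*(23 + 85) = 104*108 = 11232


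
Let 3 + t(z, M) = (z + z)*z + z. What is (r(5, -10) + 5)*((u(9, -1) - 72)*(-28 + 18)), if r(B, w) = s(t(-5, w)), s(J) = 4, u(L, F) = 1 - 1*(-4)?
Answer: 6030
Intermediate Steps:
u(L, F) = 5 (u(L, F) = 1 + 4 = 5)
t(z, M) = -3 + z + 2*z**2 (t(z, M) = -3 + ((z + z)*z + z) = -3 + ((2*z)*z + z) = -3 + (2*z**2 + z) = -3 + (z + 2*z**2) = -3 + z + 2*z**2)
r(B, w) = 4
(r(5, -10) + 5)*((u(9, -1) - 72)*(-28 + 18)) = (4 + 5)*((5 - 72)*(-28 + 18)) = 9*(-67*(-10)) = 9*670 = 6030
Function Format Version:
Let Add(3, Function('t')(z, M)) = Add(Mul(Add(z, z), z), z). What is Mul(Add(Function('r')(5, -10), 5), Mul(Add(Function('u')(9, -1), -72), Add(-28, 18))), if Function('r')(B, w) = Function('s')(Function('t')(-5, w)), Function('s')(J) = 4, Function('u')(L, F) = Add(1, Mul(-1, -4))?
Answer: 6030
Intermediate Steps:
Function('u')(L, F) = 5 (Function('u')(L, F) = Add(1, 4) = 5)
Function('t')(z, M) = Add(-3, z, Mul(2, Pow(z, 2))) (Function('t')(z, M) = Add(-3, Add(Mul(Add(z, z), z), z)) = Add(-3, Add(Mul(Mul(2, z), z), z)) = Add(-3, Add(Mul(2, Pow(z, 2)), z)) = Add(-3, Add(z, Mul(2, Pow(z, 2)))) = Add(-3, z, Mul(2, Pow(z, 2))))
Function('r')(B, w) = 4
Mul(Add(Function('r')(5, -10), 5), Mul(Add(Function('u')(9, -1), -72), Add(-28, 18))) = Mul(Add(4, 5), Mul(Add(5, -72), Add(-28, 18))) = Mul(9, Mul(-67, -10)) = Mul(9, 670) = 6030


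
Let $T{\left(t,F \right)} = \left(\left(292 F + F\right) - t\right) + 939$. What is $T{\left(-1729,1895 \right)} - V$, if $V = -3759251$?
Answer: $4317154$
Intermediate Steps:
$T{\left(t,F \right)} = 939 - t + 293 F$ ($T{\left(t,F \right)} = \left(293 F - t\right) + 939 = \left(- t + 293 F\right) + 939 = 939 - t + 293 F$)
$T{\left(-1729,1895 \right)} - V = \left(939 - -1729 + 293 \cdot 1895\right) - -3759251 = \left(939 + 1729 + 555235\right) + 3759251 = 557903 + 3759251 = 4317154$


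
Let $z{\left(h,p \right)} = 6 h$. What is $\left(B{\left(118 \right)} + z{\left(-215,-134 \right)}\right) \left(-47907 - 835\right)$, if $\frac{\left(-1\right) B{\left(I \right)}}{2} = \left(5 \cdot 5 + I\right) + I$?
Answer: $88320504$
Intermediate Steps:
$B{\left(I \right)} = -50 - 4 I$ ($B{\left(I \right)} = - 2 \left(\left(5 \cdot 5 + I\right) + I\right) = - 2 \left(\left(25 + I\right) + I\right) = - 2 \left(25 + 2 I\right) = -50 - 4 I$)
$\left(B{\left(118 \right)} + z{\left(-215,-134 \right)}\right) \left(-47907 - 835\right) = \left(\left(-50 - 472\right) + 6 \left(-215\right)\right) \left(-47907 - 835\right) = \left(\left(-50 - 472\right) - 1290\right) \left(-48742\right) = \left(-522 - 1290\right) \left(-48742\right) = \left(-1812\right) \left(-48742\right) = 88320504$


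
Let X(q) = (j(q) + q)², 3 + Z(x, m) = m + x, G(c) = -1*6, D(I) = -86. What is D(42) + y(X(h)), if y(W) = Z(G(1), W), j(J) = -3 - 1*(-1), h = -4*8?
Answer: 1061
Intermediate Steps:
h = -32
G(c) = -6
j(J) = -2 (j(J) = -3 + 1 = -2)
Z(x, m) = -3 + m + x (Z(x, m) = -3 + (m + x) = -3 + m + x)
X(q) = (-2 + q)²
y(W) = -9 + W (y(W) = -3 + W - 6 = -9 + W)
D(42) + y(X(h)) = -86 + (-9 + (-2 - 32)²) = -86 + (-9 + (-34)²) = -86 + (-9 + 1156) = -86 + 1147 = 1061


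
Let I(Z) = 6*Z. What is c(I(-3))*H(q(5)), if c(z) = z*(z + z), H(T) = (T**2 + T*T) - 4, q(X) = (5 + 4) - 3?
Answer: 44064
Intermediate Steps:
q(X) = 6 (q(X) = 9 - 3 = 6)
H(T) = -4 + 2*T**2 (H(T) = (T**2 + T**2) - 4 = 2*T**2 - 4 = -4 + 2*T**2)
c(z) = 2*z**2 (c(z) = z*(2*z) = 2*z**2)
c(I(-3))*H(q(5)) = (2*(6*(-3))**2)*(-4 + 2*6**2) = (2*(-18)**2)*(-4 + 2*36) = (2*324)*(-4 + 72) = 648*68 = 44064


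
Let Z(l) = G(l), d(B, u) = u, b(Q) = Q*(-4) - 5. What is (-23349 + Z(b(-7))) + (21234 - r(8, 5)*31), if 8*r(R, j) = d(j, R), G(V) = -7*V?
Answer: -2307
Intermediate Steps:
b(Q) = -5 - 4*Q (b(Q) = -4*Q - 5 = -5 - 4*Q)
Z(l) = -7*l
r(R, j) = R/8
(-23349 + Z(b(-7))) + (21234 - r(8, 5)*31) = (-23349 - 7*(-5 - 4*(-7))) + (21234 - (⅛)*8*31) = (-23349 - 7*(-5 + 28)) + (21234 - 31) = (-23349 - 7*23) + (21234 - 1*31) = (-23349 - 161) + (21234 - 31) = -23510 + 21203 = -2307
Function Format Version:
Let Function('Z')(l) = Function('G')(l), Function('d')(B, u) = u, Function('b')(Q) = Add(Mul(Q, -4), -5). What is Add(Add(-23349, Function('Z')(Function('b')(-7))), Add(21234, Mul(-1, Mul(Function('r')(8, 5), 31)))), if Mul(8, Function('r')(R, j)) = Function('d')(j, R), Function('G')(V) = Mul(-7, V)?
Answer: -2307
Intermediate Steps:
Function('b')(Q) = Add(-5, Mul(-4, Q)) (Function('b')(Q) = Add(Mul(-4, Q), -5) = Add(-5, Mul(-4, Q)))
Function('Z')(l) = Mul(-7, l)
Function('r')(R, j) = Mul(Rational(1, 8), R)
Add(Add(-23349, Function('Z')(Function('b')(-7))), Add(21234, Mul(-1, Mul(Function('r')(8, 5), 31)))) = Add(Add(-23349, Mul(-7, Add(-5, Mul(-4, -7)))), Add(21234, Mul(-1, Mul(Mul(Rational(1, 8), 8), 31)))) = Add(Add(-23349, Mul(-7, Add(-5, 28))), Add(21234, Mul(-1, Mul(1, 31)))) = Add(Add(-23349, Mul(-7, 23)), Add(21234, Mul(-1, 31))) = Add(Add(-23349, -161), Add(21234, -31)) = Add(-23510, 21203) = -2307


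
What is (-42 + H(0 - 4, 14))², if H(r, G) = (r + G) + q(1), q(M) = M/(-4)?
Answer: 16641/16 ≈ 1040.1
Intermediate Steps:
q(M) = -M/4 (q(M) = M*(-¼) = -M/4)
H(r, G) = -¼ + G + r (H(r, G) = (r + G) - ¼*1 = (G + r) - ¼ = -¼ + G + r)
(-42 + H(0 - 4, 14))² = (-42 + (-¼ + 14 + (0 - 4)))² = (-42 + (-¼ + 14 - 4))² = (-42 + 39/4)² = (-129/4)² = 16641/16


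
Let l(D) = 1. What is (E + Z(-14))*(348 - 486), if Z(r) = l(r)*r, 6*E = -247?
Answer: 7613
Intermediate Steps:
E = -247/6 (E = (⅙)*(-247) = -247/6 ≈ -41.167)
Z(r) = r (Z(r) = 1*r = r)
(E + Z(-14))*(348 - 486) = (-247/6 - 14)*(348 - 486) = -331/6*(-138) = 7613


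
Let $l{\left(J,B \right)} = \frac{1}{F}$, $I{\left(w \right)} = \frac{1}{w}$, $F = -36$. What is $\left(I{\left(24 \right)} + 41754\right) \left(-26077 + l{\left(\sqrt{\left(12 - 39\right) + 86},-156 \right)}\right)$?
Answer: $- \frac{940741606981}{864} \approx -1.0888 \cdot 10^{9}$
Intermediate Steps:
$l{\left(J,B \right)} = - \frac{1}{36}$ ($l{\left(J,B \right)} = \frac{1}{-36} = - \frac{1}{36}$)
$\left(I{\left(24 \right)} + 41754\right) \left(-26077 + l{\left(\sqrt{\left(12 - 39\right) + 86},-156 \right)}\right) = \left(\frac{1}{24} + 41754\right) \left(-26077 - \frac{1}{36}\right) = \left(\frac{1}{24} + 41754\right) \left(- \frac{938773}{36}\right) = \frac{1002097}{24} \left(- \frac{938773}{36}\right) = - \frac{940741606981}{864}$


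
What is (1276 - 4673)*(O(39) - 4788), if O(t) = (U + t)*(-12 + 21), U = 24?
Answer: 14338737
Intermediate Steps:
O(t) = 216 + 9*t (O(t) = (24 + t)*(-12 + 21) = (24 + t)*9 = 216 + 9*t)
(1276 - 4673)*(O(39) - 4788) = (1276 - 4673)*((216 + 9*39) - 4788) = -3397*((216 + 351) - 4788) = -3397*(567 - 4788) = -3397*(-4221) = 14338737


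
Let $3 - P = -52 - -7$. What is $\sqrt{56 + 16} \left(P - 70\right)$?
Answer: $- 132 \sqrt{2} \approx -186.68$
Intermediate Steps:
$P = 48$ ($P = 3 - \left(-52 - -7\right) = 3 - \left(-52 + 7\right) = 3 - -45 = 3 + 45 = 48$)
$\sqrt{56 + 16} \left(P - 70\right) = \sqrt{56 + 16} \left(48 - 70\right) = \sqrt{72} \left(-22\right) = 6 \sqrt{2} \left(-22\right) = - 132 \sqrt{2}$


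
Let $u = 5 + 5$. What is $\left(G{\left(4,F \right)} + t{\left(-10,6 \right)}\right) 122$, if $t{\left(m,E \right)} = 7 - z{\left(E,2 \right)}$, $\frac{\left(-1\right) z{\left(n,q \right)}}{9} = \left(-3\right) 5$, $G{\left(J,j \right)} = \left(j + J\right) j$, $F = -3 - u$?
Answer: $-1342$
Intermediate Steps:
$u = 10$
$F = -13$ ($F = -3 - 10 = -13$)
$G{\left(J,j \right)} = j \left(J + j\right)$ ($G{\left(J,j \right)} = \left(J + j\right) j = j \left(J + j\right)$)
$z{\left(n,q \right)} = 135$ ($z{\left(n,q \right)} = - 9 \left(\left(-3\right) 5\right) = \left(-9\right) \left(-15\right) = 135$)
$t{\left(m,E \right)} = -128$ ($t{\left(m,E \right)} = 7 - 135 = -128$)
$\left(G{\left(4,F \right)} + t{\left(-10,6 \right)}\right) 122 = \left(- 13 \left(4 - 13\right) - 128\right) 122 = \left(\left(-13\right) \left(-9\right) - 128\right) 122 = \left(117 - 128\right) 122 = \left(-11\right) 122 = -1342$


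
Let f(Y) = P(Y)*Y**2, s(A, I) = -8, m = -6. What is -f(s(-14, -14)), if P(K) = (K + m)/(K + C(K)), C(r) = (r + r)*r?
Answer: 112/15 ≈ 7.4667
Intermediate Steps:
C(r) = 2*r**2 (C(r) = (2*r)*r = 2*r**2)
P(K) = (-6 + K)/(K + 2*K**2) (P(K) = (K - 6)/(K + 2*K**2) = (-6 + K)/(K + 2*K**2))
f(Y) = Y*(-6 + Y)/(1 + 2*Y) (f(Y) = ((-6 + Y)/(Y*(1 + 2*Y)))*Y**2 = Y*(-6 + Y)/(1 + 2*Y))
-f(s(-14, -14)) = -(-8)*(-6 - 8)/(1 + 2*(-8)) = -(-8)*(-14)/(1 - 16) = -(-8)*(-14)/(-15) = -(-8)*(-1)*(-14)/15 = -1*(-112/15) = 112/15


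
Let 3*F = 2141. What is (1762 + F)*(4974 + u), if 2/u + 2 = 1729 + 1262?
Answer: 15774192568/1281 ≈ 1.2314e+7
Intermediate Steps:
F = 2141/3 (F = (1/3)*2141 = 2141/3 ≈ 713.67)
u = 2/2989 (u = 2/(-2 + (1729 + 1262)) = 2/(-2 + 2991) = 2/2989 ≈ 0.00066912)
(1762 + F)*(4974 + u) = (1762 + 2141/3)*(4974 + 2/2989) = (7427/3)*(14867288/2989) = 15774192568/1281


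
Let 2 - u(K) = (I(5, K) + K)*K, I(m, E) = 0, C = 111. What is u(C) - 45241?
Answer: -57560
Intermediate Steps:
u(K) = 2 - K² (u(K) = 2 - (0 + K)*K = 2 - K*K = 2 - K²)
u(C) - 45241 = (2 - 1*111²) - 45241 = (2 - 1*12321) - 45241 = (2 - 12321) - 45241 = -12319 - 45241 = -57560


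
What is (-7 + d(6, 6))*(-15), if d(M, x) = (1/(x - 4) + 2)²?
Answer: 45/4 ≈ 11.250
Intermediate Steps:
d(M, x) = (2 + 1/(-4 + x))² (d(M, x) = (1/(-4 + x) + 2)² = (2 + 1/(-4 + x))²)
(-7 + d(6, 6))*(-15) = (-7 + (-7 + 2*6)²/(-4 + 6)²)*(-15) = (-7 + (-7 + 12)²/2²)*(-15) = (-7 + 5²*(¼))*(-15) = (-7 + 25*(¼))*(-15) = (-7 + 25/4)*(-15) = -¾*(-15) = 45/4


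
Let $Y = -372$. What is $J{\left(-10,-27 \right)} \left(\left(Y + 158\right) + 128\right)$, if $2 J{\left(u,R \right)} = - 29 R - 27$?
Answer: $-32508$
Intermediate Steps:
$J{\left(u,R \right)} = - \frac{27}{2} - \frac{29 R}{2}$ ($J{\left(u,R \right)} = \frac{- 29 R - 27}{2} = \frac{-27 - 29 R}{2} = - \frac{27}{2} - \frac{29 R}{2}$)
$J{\left(-10,-27 \right)} \left(\left(Y + 158\right) + 128\right) = \left(- \frac{27}{2} - - \frac{783}{2}\right) \left(\left(-372 + 158\right) + 128\right) = \left(- \frac{27}{2} + \frac{783}{2}\right) \left(-214 + 128\right) = 378 \left(-86\right) = -32508$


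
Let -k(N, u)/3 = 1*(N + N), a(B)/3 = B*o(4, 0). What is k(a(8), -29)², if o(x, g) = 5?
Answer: 518400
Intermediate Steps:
a(B) = 15*B (a(B) = 3*(B*5) = 3*(5*B) = 15*B)
k(N, u) = -6*N (k(N, u) = -3*(N + N) = -3*2*N = -6*N)
k(a(8), -29)² = (-90*8)² = (-6*120)² = (-720)² = 518400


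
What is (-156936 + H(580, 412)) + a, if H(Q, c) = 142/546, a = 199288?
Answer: 11562167/273 ≈ 42352.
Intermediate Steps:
H(Q, c) = 71/273 (H(Q, c) = 142*(1/546) = 71/273)
(-156936 + H(580, 412)) + a = (-156936 + 71/273) + 199288 = -42843457/273 + 199288 = 11562167/273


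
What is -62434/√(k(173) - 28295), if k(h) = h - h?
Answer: 62434*I*√28295/28295 ≈ 371.16*I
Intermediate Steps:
k(h) = 0
-62434/√(k(173) - 28295) = -62434/√(0 - 28295) = -62434*(-I*√28295/28295) = -(-62434)*I*√28295/28295 = 62434*I*√28295/28295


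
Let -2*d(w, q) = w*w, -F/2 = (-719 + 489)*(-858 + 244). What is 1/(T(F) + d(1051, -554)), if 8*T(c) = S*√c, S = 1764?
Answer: -2209202/1275072582841 - 1764*I*√70610/1275072582841 ≈ -1.7326e-6 - 3.6762e-7*I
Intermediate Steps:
F = -282440 (F = -2*(-719 + 489)*(-858 + 244) = -(-460)*(-614) = -2*141220 = -282440)
T(c) = 441*√c/2 (T(c) = (1764*√c)/8 = 441*√c/2)
d(w, q) = -w²/2 (d(w, q) = -w*w/2 = -w²/2)
1/(T(F) + d(1051, -554)) = 1/(441*√(-282440)/2 - ½*1051²) = 1/(441*(2*I*√70610)/2 - ½*1104601) = 1/(441*I*√70610 - 1104601/2) = 1/(-1104601/2 + 441*I*√70610)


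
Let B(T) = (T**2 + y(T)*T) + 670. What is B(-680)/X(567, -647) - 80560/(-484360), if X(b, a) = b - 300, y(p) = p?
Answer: 3735684656/1077701 ≈ 3466.3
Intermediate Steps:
X(b, a) = -300 + b
B(T) = 670 + 2*T**2 (B(T) = (T**2 + T*T) + 670 = (T**2 + T**2) + 670 = 2*T**2 + 670 = 670 + 2*T**2)
B(-680)/X(567, -647) - 80560/(-484360) = (670 + 2*(-680)**2)/(-300 + 567) - 80560/(-484360) = (670 + 2*462400)/267 - 80560*(-1/484360) = (670 + 924800)*(1/267) + 2014/12109 = 925470*(1/267) + 2014/12109 = 308490/89 + 2014/12109 = 3735684656/1077701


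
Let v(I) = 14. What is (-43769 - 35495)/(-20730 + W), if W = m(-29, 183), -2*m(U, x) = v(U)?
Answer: 79264/20737 ≈ 3.8223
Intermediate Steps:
m(U, x) = -7 (m(U, x) = -½*14 = -7)
W = -7
(-43769 - 35495)/(-20730 + W) = (-43769 - 35495)/(-20730 - 7) = -79264/(-20737) = -79264*(-1/20737) = 79264/20737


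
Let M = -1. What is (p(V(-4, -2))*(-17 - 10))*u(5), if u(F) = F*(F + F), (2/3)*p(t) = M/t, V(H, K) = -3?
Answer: -675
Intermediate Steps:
p(t) = -3/(2*t) (p(t) = 3*(-1/t)/2 = -3/(2*t))
u(F) = 2*F² (u(F) = F*(2*F) = 2*F²)
(p(V(-4, -2))*(-17 - 10))*u(5) = ((-3/2/(-3))*(-17 - 10))*(2*5²) = (-3/2*(-⅓)*(-27))*(2*25) = ((½)*(-27))*50 = -27/2*50 = -675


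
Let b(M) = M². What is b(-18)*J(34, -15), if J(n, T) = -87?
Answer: -28188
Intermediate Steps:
b(-18)*J(34, -15) = (-18)²*(-87) = 324*(-87) = -28188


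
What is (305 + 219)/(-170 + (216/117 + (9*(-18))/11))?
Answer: -18733/6538 ≈ -2.8652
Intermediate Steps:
(305 + 219)/(-170 + (216/117 + (9*(-18))/11)) = 524/(-170 + (216*(1/117) - 162*1/11)) = 524/(-170 + (24/13 - 162/11)) = 524/(-170 - 1842/143) = 524/(-26152/143) = 524*(-143/26152) = -18733/6538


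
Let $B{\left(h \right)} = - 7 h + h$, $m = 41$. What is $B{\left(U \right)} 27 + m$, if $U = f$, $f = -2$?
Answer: $365$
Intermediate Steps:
$U = -2$
$B{\left(h \right)} = - 6 h$
$B{\left(U \right)} 27 + m = \left(-6\right) \left(-2\right) 27 + 41 = 12 \cdot 27 + 41 = 324 + 41 = 365$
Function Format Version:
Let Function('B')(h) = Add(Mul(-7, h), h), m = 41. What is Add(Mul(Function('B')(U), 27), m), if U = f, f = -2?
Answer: 365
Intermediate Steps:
U = -2
Function('B')(h) = Mul(-6, h)
Add(Mul(Function('B')(U), 27), m) = Add(Mul(Mul(-6, -2), 27), 41) = Add(Mul(12, 27), 41) = Add(324, 41) = 365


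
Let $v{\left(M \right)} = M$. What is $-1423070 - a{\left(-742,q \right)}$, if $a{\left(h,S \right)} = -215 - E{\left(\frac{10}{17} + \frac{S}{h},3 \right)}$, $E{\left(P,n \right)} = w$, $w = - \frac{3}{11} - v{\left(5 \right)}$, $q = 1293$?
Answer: $- \frac{15651463}{11} \approx -1.4229 \cdot 10^{6}$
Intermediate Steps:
$w = - \frac{58}{11}$ ($w = - \frac{3}{11} - 5 = - \frac{58}{11} \approx -5.2727$)
$E{\left(P,n \right)} = - \frac{58}{11}$
$a{\left(h,S \right)} = - \frac{2307}{11}$ ($a{\left(h,S \right)} = -215 - - \frac{58}{11} = -215 + \frac{58}{11} = - \frac{2307}{11}$)
$-1423070 - a{\left(-742,q \right)} = -1423070 - - \frac{2307}{11} = -1423070 + \frac{2307}{11} = - \frac{15651463}{11}$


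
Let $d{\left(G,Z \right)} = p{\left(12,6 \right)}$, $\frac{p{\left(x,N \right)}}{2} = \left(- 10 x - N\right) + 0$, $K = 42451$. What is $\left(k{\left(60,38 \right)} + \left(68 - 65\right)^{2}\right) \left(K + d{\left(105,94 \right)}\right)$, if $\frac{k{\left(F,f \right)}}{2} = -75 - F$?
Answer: $-11013939$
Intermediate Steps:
$k{\left(F,f \right)} = -150 - 2 F$ ($k{\left(F,f \right)} = 2 \left(-75 - F\right) = -150 - 2 F$)
$p{\left(x,N \right)} = - 20 x - 2 N$ ($p{\left(x,N \right)} = 2 \left(\left(- 10 x - N\right) + 0\right) = 2 \left(\left(- N - 10 x\right) + 0\right) = 2 \left(- N - 10 x\right) = - 20 x - 2 N$)
$d{\left(G,Z \right)} = -252$ ($d{\left(G,Z \right)} = \left(-20\right) 12 - 12 = -240 - 12 = -252$)
$\left(k{\left(60,38 \right)} + \left(68 - 65\right)^{2}\right) \left(K + d{\left(105,94 \right)}\right) = \left(\left(-150 - 120\right) + \left(68 - 65\right)^{2}\right) \left(42451 - 252\right) = \left(\left(-150 - 120\right) + 3^{2}\right) 42199 = \left(-270 + 9\right) 42199 = \left(-261\right) 42199 = -11013939$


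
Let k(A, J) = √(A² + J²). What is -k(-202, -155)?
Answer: -√64829 ≈ -254.62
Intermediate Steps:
-k(-202, -155) = -√((-202)² + (-155)²) = -√(40804 + 24025) = -√64829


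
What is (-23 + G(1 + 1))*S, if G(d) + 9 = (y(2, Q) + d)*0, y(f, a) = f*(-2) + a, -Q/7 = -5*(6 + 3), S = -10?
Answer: 320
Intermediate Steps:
Q = 315 (Q = -(-35)*(6 + 3) = -(-35)*9 = -7*(-45) = 315)
y(f, a) = a - 2*f (y(f, a) = -2*f + a = a - 2*f)
G(d) = -9 (G(d) = -9 + ((315 - 2*2) + d)*0 = -9 + ((315 - 4) + d)*0 = -9 + (311 + d)*0 = -9 + 0 = -9)
(-23 + G(1 + 1))*S = (-23 - 9)*(-10) = -32*(-10) = 320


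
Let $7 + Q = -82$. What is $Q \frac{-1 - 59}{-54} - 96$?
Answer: $- \frac{1754}{9} \approx -194.89$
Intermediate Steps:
$Q = -89$ ($Q = -7 - 82 = -89$)
$Q \frac{-1 - 59}{-54} - 96 = - 89 \frac{-1 - 59}{-54} - 96 = - 89 \left(\left(-60\right) \left(- \frac{1}{54}\right)\right) - 96 = \left(-89\right) \frac{10}{9} - 96 = - \frac{890}{9} - 96 = - \frac{1754}{9}$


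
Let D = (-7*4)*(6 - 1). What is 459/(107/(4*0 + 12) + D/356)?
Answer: 490212/9103 ≈ 53.852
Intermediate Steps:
D = -140 (D = -28*5 = -140)
459/(107/(4*0 + 12) + D/356) = 459/(107/(4*0 + 12) - 140/356) = 459/(107/(0 + 12) - 140*1/356) = 459/(107/12 - 35/89) = 459/(9103/1068) = 459*(1068/9103) = 490212/9103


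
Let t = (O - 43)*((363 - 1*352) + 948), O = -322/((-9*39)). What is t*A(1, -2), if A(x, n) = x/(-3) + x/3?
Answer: 0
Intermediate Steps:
A(x, n) = 0 (A(x, n) = x*(-1/3) + x*(1/3) = -x/3 + x/3 = 0)
O = 322/351 (O = -322/(-351) = -322*(-1/351) = 322/351 ≈ 0.91738)
t = -14165389/351 (t = (322/351 - 43)*((363 - 1*352) + 948) = -14771*((363 - 352) + 948)/351 = -14771*(11 + 948)/351 = -14771/351*959 = -14165389/351 ≈ -40357.)
t*A(1, -2) = -14165389/351*0 = 0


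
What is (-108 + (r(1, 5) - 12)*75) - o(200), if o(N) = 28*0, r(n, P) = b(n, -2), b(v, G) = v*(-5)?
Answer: -1383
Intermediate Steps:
b(v, G) = -5*v
r(n, P) = -5*n
o(N) = 0
(-108 + (r(1, 5) - 12)*75) - o(200) = (-108 + (-5*1 - 12)*75) - 1*0 = (-108 + (-5 - 12)*75) + 0 = (-108 - 17*75) + 0 = (-108 - 1275) + 0 = -1383 + 0 = -1383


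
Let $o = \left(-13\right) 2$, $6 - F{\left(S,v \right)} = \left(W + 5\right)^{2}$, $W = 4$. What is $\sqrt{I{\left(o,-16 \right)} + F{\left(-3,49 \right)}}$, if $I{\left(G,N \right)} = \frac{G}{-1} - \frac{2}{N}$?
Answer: $\frac{i \sqrt{782}}{4} \approx 6.9911 i$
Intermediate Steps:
$F{\left(S,v \right)} = -75$ ($F{\left(S,v \right)} = 6 - \left(4 + 5\right)^{2} = 6 - 9^{2} = 6 - 81 = -75$)
$o = -26$
$I{\left(G,N \right)} = - G - \frac{2}{N}$ ($I{\left(G,N \right)} = G \left(-1\right) - \frac{2}{N} = - G - \frac{2}{N}$)
$\sqrt{I{\left(o,-16 \right)} + F{\left(-3,49 \right)}} = \sqrt{\left(\left(-1\right) \left(-26\right) - \frac{2}{-16}\right) - 75} = \sqrt{\left(26 - - \frac{1}{8}\right) - 75} = \sqrt{\left(26 + \frac{1}{8}\right) - 75} = \sqrt{\frac{209}{8} - 75} = \sqrt{- \frac{391}{8}} = \frac{i \sqrt{782}}{4}$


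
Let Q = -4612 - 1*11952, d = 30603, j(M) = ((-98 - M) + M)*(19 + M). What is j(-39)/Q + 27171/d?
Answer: 321847/418241 ≈ 0.76953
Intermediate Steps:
j(M) = -1862 - 98*M (j(M) = -98*(19 + M) = -1862 - 98*M)
Q = -16564 (Q = -4612 - 11952 = -16564)
j(-39)/Q + 27171/d = (-1862 - 98*(-39))/(-16564) + 27171/30603 = (-1862 + 3822)*(-1/16564) + 27171*(1/30603) = 1960*(-1/16564) + 9057/10201 = -490/4141 + 9057/10201 = 321847/418241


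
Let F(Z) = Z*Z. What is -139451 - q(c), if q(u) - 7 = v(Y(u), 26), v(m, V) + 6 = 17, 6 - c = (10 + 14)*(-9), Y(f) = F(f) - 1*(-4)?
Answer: -139469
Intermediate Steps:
F(Z) = Z²
Y(f) = 4 + f² (Y(f) = f² - 1*(-4) = f² + 4 = 4 + f²)
c = 222 (c = 6 - (10 + 14)*(-9) = 6 - 24*(-9) = 6 - 1*(-216) = 6 + 216 = 222)
v(m, V) = 11 (v(m, V) = -6 + 17 = 11)
q(u) = 18 (q(u) = 7 + 11 = 18)
-139451 - q(c) = -139451 - 1*18 = -139451 - 18 = -139469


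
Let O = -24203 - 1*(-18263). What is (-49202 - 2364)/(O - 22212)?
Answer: 1121/612 ≈ 1.8317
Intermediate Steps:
O = -5940 (O = -24203 + 18263 = -5940)
(-49202 - 2364)/(O - 22212) = (-49202 - 2364)/(-5940 - 22212) = -51566/(-28152) = -51566*(-1/28152) = 1121/612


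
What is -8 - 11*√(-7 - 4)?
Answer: -8 - 11*I*√11 ≈ -8.0 - 36.483*I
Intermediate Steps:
-8 - 11*√(-7 - 4) = -8 - 11*I*√11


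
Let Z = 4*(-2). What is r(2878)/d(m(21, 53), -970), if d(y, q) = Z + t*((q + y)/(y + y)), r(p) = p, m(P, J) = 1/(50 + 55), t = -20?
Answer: 1439/509241 ≈ 0.0028258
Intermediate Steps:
m(P, J) = 1/105
Z = -8
d(y, q) = -8 - 10*(q + y)/y (d(y, q) = -8 - 20*(q + y)/(y + y) = -8 - 20*(q + y)/(2*y) = -8 - 20*(q + y)*1/(2*y) = -8 - 10*(q + y)/y)
r(2878)/d(m(21, 53), -970) = 2878/(-18 - 10*(-970)/1/105) = 2878/(-18 - 10*(-970)*105) = 2878/(-18 + 1018500) = 2878/1018482 = 2878*(1/1018482) = 1439/509241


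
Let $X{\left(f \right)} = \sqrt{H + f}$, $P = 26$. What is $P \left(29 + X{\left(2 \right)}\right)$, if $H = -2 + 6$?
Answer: $754 + 26 \sqrt{6} \approx 817.69$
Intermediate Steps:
$H = 4$
$X{\left(f \right)} = \sqrt{4 + f}$
$P \left(29 + X{\left(2 \right)}\right) = 26 \left(29 + \sqrt{4 + 2}\right) = 26 \left(29 + \sqrt{6}\right) = 754 + 26 \sqrt{6}$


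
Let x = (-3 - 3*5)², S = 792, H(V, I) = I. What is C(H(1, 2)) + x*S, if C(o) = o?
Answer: 256610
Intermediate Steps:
x = 324 (x = (-3 - 1*15)² = (-3 - 15)² = (-18)² = 324)
C(H(1, 2)) + x*S = 2 + 324*792 = 2 + 256608 = 256610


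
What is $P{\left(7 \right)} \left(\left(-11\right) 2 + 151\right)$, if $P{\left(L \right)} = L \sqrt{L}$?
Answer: $903 \sqrt{7} \approx 2389.1$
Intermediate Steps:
$P{\left(L \right)} = L^{\frac{3}{2}}$
$P{\left(7 \right)} \left(\left(-11\right) 2 + 151\right) = 7^{\frac{3}{2}} \left(\left(-11\right) 2 + 151\right) = 7 \sqrt{7} \left(-22 + 151\right) = 7 \sqrt{7} \cdot 129 = 903 \sqrt{7}$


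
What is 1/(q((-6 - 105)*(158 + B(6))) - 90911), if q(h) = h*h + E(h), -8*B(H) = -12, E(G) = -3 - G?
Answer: 4/1253504443 ≈ 3.1911e-9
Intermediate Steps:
B(H) = 3/2 (B(H) = -1/8*(-12) = 3/2)
q(h) = -3 + h**2 - h (q(h) = h*h + (-3 - h) = h**2 + (-3 - h) = -3 + h**2 - h)
1/(q((-6 - 105)*(158 + B(6))) - 90911) = 1/((-3 + ((-6 - 105)*(158 + 3/2))**2 - (-6 - 105)*(158 + 3/2)) - 90911) = 1/((-3 + (-111*319/2)**2 - (-111)*319/2) - 90911) = 1/((-3 + (-35409/2)**2 - 1*(-35409/2)) - 90911) = 1/((-3 + 1253797281/4 + 35409/2) - 90911) = 1/(1253868087/4 - 90911) = 1/(1253504443/4) = 4/1253504443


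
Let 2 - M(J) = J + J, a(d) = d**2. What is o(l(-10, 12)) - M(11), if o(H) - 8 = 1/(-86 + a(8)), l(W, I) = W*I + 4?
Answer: 615/22 ≈ 27.955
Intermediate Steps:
l(W, I) = 4 + I*W (l(W, I) = I*W + 4 = 4 + I*W)
o(H) = 175/22 (o(H) = 8 + 1/(-86 + 8**2) = 8 + 1/(-86 + 64) = 8 + 1/(-22) = 8 - 1/22 = 175/22)
M(J) = 2 - 2*J (M(J) = 2 - (J + J) = 2 - 2*J)
o(l(-10, 12)) - M(11) = 175/22 - (2 - 2*11) = 175/22 - (2 - 22) = 175/22 - 1*(-20) = 175/22 + 20 = 615/22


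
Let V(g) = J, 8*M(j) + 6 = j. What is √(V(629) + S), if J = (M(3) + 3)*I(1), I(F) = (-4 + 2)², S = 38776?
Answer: √155146/2 ≈ 196.94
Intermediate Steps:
M(j) = -¾ + j/8
I(F) = 4 (I(F) = (-2)² = 4)
J = 21/2 (J = ((-¾ + (⅛)*3) + 3)*4 = ((-¾ + 3/8) + 3)*4 = (-3/8 + 3)*4 = (21/8)*4 = 21/2 ≈ 10.500)
V(g) = 21/2
√(V(629) + S) = √(21/2 + 38776) = √(77573/2) = √155146/2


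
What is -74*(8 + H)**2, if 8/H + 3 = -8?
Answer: -473600/121 ≈ -3914.1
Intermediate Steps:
H = -8/11 (H = 8/(-3 - 8) = 8/(-11) = 8*(-1/11) = -8/11 ≈ -0.72727)
-74*(8 + H)**2 = -74*(8 - 8/11)**2 = -74*(80/11)**2 = -74*6400/121 = -473600/121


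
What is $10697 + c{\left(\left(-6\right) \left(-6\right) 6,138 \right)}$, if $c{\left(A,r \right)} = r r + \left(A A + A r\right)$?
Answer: $106205$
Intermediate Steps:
$c{\left(A,r \right)} = A^{2} + r^{2} + A r$ ($c{\left(A,r \right)} = r^{2} + \left(A^{2} + A r\right) = A^{2} + r^{2} + A r$)
$10697 + c{\left(\left(-6\right) \left(-6\right) 6,138 \right)} = 10697 + \left(\left(\left(-6\right) \left(-6\right) 6\right)^{2} + 138^{2} + \left(-6\right) \left(-6\right) 6 \cdot 138\right) = 10697 + \left(\left(36 \cdot 6\right)^{2} + 19044 + 36 \cdot 6 \cdot 138\right) = 10697 + \left(216^{2} + 19044 + 216 \cdot 138\right) = 10697 + \left(46656 + 19044 + 29808\right) = 10697 + 95508 = 106205$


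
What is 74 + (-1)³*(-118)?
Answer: 192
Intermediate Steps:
74 + (-1)³*(-118) = 74 - 1*(-118) = 74 + 118 = 192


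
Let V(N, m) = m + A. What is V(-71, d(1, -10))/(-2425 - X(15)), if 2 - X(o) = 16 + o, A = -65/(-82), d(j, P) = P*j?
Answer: 755/196472 ≈ 0.0038428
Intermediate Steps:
A = 65/82 (A = -65*(-1/82) = 65/82 ≈ 0.79268)
X(o) = -14 - o (X(o) = 2 - (16 + o) = 2 + (-16 - o) = -14 - o)
V(N, m) = 65/82 + m (V(N, m) = m + 65/82 = 65/82 + m)
V(-71, d(1, -10))/(-2425 - X(15)) = (65/82 - 10*1)/(-2425 - (-14 - 1*15)) = (65/82 - 10)/(-2425 - (-14 - 15)) = -755/(82*(-2425 - 1*(-29))) = -755/(82*(-2425 + 29)) = -755/82/(-2396) = -755/82*(-1/2396) = 755/196472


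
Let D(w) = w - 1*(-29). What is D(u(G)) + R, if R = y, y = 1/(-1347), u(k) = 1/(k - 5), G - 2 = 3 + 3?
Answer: 39511/1347 ≈ 29.333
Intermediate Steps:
G = 8 (G = 2 + (3 + 3) = 2 + 6 = 8)
u(k) = 1/(-5 + k)
y = -1/1347 ≈ -0.00074239
R = -1/1347 ≈ -0.00074239
D(w) = 29 + w (D(w) = w + 29 = 29 + w)
D(u(G)) + R = (29 + 1/(-5 + 8)) - 1/1347 = (29 + 1/3) - 1/1347 = (29 + ⅓) - 1/1347 = 88/3 - 1/1347 = 39511/1347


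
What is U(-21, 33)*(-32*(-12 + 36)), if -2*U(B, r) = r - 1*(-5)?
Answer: 14592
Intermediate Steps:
U(B, r) = -5/2 - r/2 (U(B, r) = -(r - 1*(-5))/2 = -(r + 5)/2 = -(5 + r)/2 = -5/2 - r/2)
U(-21, 33)*(-32*(-12 + 36)) = (-5/2 - ½*33)*(-32*(-12 + 36)) = (-5/2 - 33/2)*(-32*24) = -19*(-768) = 14592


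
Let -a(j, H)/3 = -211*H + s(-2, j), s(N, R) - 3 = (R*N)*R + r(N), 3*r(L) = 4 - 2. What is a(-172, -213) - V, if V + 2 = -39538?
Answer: 82204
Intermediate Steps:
V = -39540 (V = -2 - 39538 = -39540)
r(L) = ⅔ (r(L) = (4 - 2)/3 = (⅓)*2 = ⅔)
s(N, R) = 11/3 + N*R² (s(N, R) = 3 + ((R*N)*R + ⅔) = 3 + ((N*R)*R + ⅔) = 3 + (N*R² + ⅔) = 3 + (⅔ + N*R²) = 11/3 + N*R²)
a(j, H) = -11 + 6*j² + 633*H (a(j, H) = -3*(-211*H + (11/3 - 2*j²)) = -3*(11/3 - 211*H - 2*j²) = -11 + 6*j² + 633*H)
a(-172, -213) - V = (-11 + 6*(-172)² + 633*(-213)) - 1*(-39540) = (-11 + 6*29584 - 134829) + 39540 = (-11 + 177504 - 134829) + 39540 = 42664 + 39540 = 82204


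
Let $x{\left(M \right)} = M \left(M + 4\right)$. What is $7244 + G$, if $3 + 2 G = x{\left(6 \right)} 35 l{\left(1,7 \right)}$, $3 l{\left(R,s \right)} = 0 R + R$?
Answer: $\frac{15185}{2} \approx 7592.5$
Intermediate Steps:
$x{\left(M \right)} = M \left(4 + M\right)$
$l{\left(R,s \right)} = \frac{R}{3}$ ($l{\left(R,s \right)} = \frac{0 R + R}{3} = \frac{0 + R}{3} = \frac{R}{3}$)
$G = \frac{697}{2}$ ($G = - \frac{3}{2} + \frac{6 \left(4 + 6\right) 35 \cdot \frac{1}{3} \cdot 1}{2} = - \frac{3}{2} + \frac{6 \cdot 10 \cdot 35 \cdot \frac{1}{3}}{2} = - \frac{3}{2} + \frac{60 \cdot 35 \cdot \frac{1}{3}}{2} = - \frac{3}{2} + \frac{2100 \cdot \frac{1}{3}}{2} = - \frac{3}{2} + \frac{1}{2} \cdot 700 = - \frac{3}{2} + 350 = \frac{697}{2} \approx 348.5$)
$7244 + G = 7244 + \frac{697}{2} = \frac{15185}{2}$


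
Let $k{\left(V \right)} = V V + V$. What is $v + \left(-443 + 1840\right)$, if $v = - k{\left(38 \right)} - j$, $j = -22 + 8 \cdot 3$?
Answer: $-87$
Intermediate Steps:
$k{\left(V \right)} = V + V^{2}$ ($k{\left(V \right)} = V^{2} + V = V + V^{2}$)
$j = 2$ ($j = -22 + 24 = 2$)
$v = -1484$ ($v = - 38 \left(1 + 38\right) - 2 = - 38 \cdot 39 - 2 = \left(-1\right) 1482 - 2 = -1482 - 2 = -1484$)
$v + \left(-443 + 1840\right) = -1484 + \left(-443 + 1840\right) = -1484 + 1397 = -87$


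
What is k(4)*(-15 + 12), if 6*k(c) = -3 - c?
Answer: 7/2 ≈ 3.5000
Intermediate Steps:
k(c) = -1/2 - c/6 (k(c) = (-3 - c)/6 = -1/2 - c/6)
k(4)*(-15 + 12) = (-1/2 - 1/6*4)*(-15 + 12) = (-1/2 - 2/3)*(-3) = -7/6*(-3) = 7/2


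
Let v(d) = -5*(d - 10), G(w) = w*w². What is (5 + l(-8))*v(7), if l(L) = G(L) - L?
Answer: -7485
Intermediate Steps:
G(w) = w³
v(d) = 50 - 5*d (v(d) = -5*(-10 + d) = 50 - 5*d)
l(L) = L³ - L
(5 + l(-8))*v(7) = (5 + ((-8)³ - 1*(-8)))*(50 - 5*7) = (5 + (-512 + 8))*(50 - 35) = (5 - 504)*15 = -499*15 = -7485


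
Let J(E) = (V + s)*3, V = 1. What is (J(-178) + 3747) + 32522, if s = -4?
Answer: 36260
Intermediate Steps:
J(E) = -9 (J(E) = (1 - 4)*3 = -3*3 = -9)
(J(-178) + 3747) + 32522 = (-9 + 3747) + 32522 = 3738 + 32522 = 36260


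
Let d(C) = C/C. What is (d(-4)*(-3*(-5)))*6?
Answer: 90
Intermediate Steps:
d(C) = 1
(d(-4)*(-3*(-5)))*6 = (1*(-3*(-5)))*6 = (1*15)*6 = 15*6 = 90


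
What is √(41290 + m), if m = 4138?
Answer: 2*√11357 ≈ 213.14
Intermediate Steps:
√(41290 + m) = √(41290 + 4138) = √45428 = 2*√11357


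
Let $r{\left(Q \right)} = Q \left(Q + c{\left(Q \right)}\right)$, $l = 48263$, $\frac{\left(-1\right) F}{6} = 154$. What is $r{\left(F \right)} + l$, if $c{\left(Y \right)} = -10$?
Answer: $911279$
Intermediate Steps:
$F = -924$ ($F = \left(-6\right) 154 = -924$)
$r{\left(Q \right)} = Q \left(-10 + Q\right)$ ($r{\left(Q \right)} = Q \left(Q - 10\right) = Q \left(-10 + Q\right)$)
$r{\left(F \right)} + l = - 924 \left(-10 - 924\right) + 48263 = \left(-924\right) \left(-934\right) + 48263 = 863016 + 48263 = 911279$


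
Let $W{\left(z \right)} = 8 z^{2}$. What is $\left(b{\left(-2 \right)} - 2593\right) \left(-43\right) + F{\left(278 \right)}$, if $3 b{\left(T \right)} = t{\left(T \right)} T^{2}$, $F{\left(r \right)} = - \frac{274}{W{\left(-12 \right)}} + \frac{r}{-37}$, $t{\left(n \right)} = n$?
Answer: $\frac{2378545267}{21312} \approx 1.1161 \cdot 10^{5}$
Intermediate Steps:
$F{\left(r \right)} = - \frac{137}{576} - \frac{r}{37}$ ($F{\left(r \right)} = - \frac{274}{8 \left(-12\right)^{2}} + \frac{r}{-37} = - \frac{274}{8 \cdot 144} + r \left(- \frac{1}{37}\right) = - \frac{274}{1152} - \frac{r}{37} = \left(-274\right) \frac{1}{1152} - \frac{r}{37} = - \frac{137}{576} - \frac{r}{37}$)
$b{\left(T \right)} = \frac{T^{3}}{3}$ ($b{\left(T \right)} = \frac{T T^{2}}{3} = \frac{T^{3}}{3}$)
$\left(b{\left(-2 \right)} - 2593\right) \left(-43\right) + F{\left(278 \right)} = \left(\frac{\left(-2\right)^{3}}{3} - 2593\right) \left(-43\right) - \frac{165197}{21312} = \left(\frac{1}{3} \left(-8\right) - 2593\right) \left(-43\right) - \frac{165197}{21312} = \left(- \frac{8}{3} - 2593\right) \left(-43\right) - \frac{165197}{21312} = \left(- \frac{7787}{3}\right) \left(-43\right) - \frac{165197}{21312} = \frac{334841}{3} - \frac{165197}{21312} = \frac{2378545267}{21312}$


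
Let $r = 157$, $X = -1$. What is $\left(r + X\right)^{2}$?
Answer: $24336$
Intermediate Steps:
$\left(r + X\right)^{2} = \left(157 - 1\right)^{2} = 156^{2} = 24336$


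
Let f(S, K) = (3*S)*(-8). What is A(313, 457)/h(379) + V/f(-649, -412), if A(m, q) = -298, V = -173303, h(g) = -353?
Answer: -56534311/5498328 ≈ -10.282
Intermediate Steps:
f(S, K) = -24*S
A(313, 457)/h(379) + V/f(-649, -412) = -298/(-353) - 173303/((-24*(-649))) = -298*(-1/353) - 173303/15576 = 298/353 - 173303*1/15576 = 298/353 - 173303/15576 = -56534311/5498328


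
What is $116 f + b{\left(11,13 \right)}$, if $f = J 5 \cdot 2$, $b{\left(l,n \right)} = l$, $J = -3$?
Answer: $-3469$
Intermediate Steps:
$f = -30$ ($f = \left(-3\right) 5 \cdot 2 = \left(-15\right) 2 = -30$)
$116 f + b{\left(11,13 \right)} = 116 \left(-30\right) + 11 = -3480 + 11 = -3469$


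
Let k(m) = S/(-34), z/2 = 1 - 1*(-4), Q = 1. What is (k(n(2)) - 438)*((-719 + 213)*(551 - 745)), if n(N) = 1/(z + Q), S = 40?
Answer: -732892424/17 ≈ -4.3111e+7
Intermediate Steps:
z = 10 (z = 2*(1 - 1*(-4)) = 2*(1 + 4) = 2*5 = 10)
n(N) = 1/11 (n(N) = 1/(10 + 1) = 1/11)
k(m) = -20/17 (k(m) = 40/(-34) = 40*(-1/34) = -20/17)
(k(n(2)) - 438)*((-719 + 213)*(551 - 745)) = (-20/17 - 438)*((-719 + 213)*(551 - 745)) = -(-3777796)*(-194)/17 = -7466/17*98164 = -732892424/17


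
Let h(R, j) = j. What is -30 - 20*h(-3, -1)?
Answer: -10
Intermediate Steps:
-30 - 20*h(-3, -1) = -30 - 20*(-1) = -30 + 20 = -10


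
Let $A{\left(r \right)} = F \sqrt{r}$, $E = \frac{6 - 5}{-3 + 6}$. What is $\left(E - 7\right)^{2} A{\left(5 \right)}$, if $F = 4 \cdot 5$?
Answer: $\frac{8000 \sqrt{5}}{9} \approx 1987.6$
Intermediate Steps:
$F = 20$
$E = \frac{1}{3}$ ($E = 1 \cdot \frac{1}{3} = \frac{1}{3} \approx 0.33333$)
$A{\left(r \right)} = 20 \sqrt{r}$
$\left(E - 7\right)^{2} A{\left(5 \right)} = \left(\frac{1}{3} - 7\right)^{2} \cdot 20 \sqrt{5} = \left(- \frac{20}{3}\right)^{2} \cdot 20 \sqrt{5} = \frac{400 \cdot 20 \sqrt{5}}{9} = \frac{8000 \sqrt{5}}{9}$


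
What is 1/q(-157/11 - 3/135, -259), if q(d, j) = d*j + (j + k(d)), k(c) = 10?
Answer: 495/1709429 ≈ 0.00028957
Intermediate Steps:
q(d, j) = 10 + j + d*j (q(d, j) = d*j + (j + 10) = d*j + (10 + j) = 10 + j + d*j)
1/q(-157/11 - 3/135, -259) = 1/(10 - 259 + (-157/11 - 3/135)*(-259)) = 1/(10 - 259 + (-157*1/11 - 3*1/135)*(-259)) = 1/(10 - 259 + (-157/11 - 1/45)*(-259)) = 1/(10 - 259 - 7076/495*(-259)) = 1/(10 - 259 + 1832684/495) = 1/(1709429/495) = 495/1709429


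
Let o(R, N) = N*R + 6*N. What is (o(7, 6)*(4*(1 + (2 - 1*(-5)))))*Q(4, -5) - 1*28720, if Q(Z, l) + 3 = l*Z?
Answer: -86128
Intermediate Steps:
Q(Z, l) = -3 + Z*l (Q(Z, l) = -3 + l*Z = -3 + Z*l)
o(R, N) = 6*N + N*R
(o(7, 6)*(4*(1 + (2 - 1*(-5)))))*Q(4, -5) - 1*28720 = ((6*(6 + 7))*(4*(1 + (2 - 1*(-5)))))*(-3 + 4*(-5)) - 1*28720 = ((6*13)*(4*(1 + (2 + 5))))*(-3 - 20) - 28720 = (78*(4*(1 + 7)))*(-23) - 28720 = (78*(4*8))*(-23) - 28720 = (78*32)*(-23) - 28720 = 2496*(-23) - 28720 = -57408 - 28720 = -86128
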